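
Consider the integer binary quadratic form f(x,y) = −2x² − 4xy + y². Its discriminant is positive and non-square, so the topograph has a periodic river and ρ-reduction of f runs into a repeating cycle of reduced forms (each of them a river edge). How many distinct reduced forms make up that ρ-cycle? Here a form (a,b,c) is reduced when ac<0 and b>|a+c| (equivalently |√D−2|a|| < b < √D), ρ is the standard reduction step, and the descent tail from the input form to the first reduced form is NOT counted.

D = 24, ⌊√D⌋ = 4
descent: ρ → (1,4,-2)  [lands on river]
river: ρ → (-2,4,1)
ρ-cycle length = 2 (tail of 1 descent step not counted)

2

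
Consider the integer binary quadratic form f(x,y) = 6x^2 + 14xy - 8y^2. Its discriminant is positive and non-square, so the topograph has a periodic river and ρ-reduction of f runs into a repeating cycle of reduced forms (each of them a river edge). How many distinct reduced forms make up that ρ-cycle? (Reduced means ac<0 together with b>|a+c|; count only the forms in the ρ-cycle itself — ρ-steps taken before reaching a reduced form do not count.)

D = 388, ⌊√D⌋ = 19
river: ρ → (-8,18,2)
river: ρ → (2,18,-8)
river: ρ → (-8,14,6)
river: ρ → (6,10,-12)
river: ρ → (-12,14,4)
river: ρ → (4,18,-4)
river: ρ → (-4,14,12)
river: ρ → (12,10,-6)
river: ρ → (-6,14,8)
river: ρ → (8,18,-2)
river: ρ → (-2,18,8)
river: ρ → (8,14,-6)
river: ρ → (-6,10,12)
river: ρ → (12,14,-4)
river: ρ → (-4,18,4)
river: ρ → (4,14,-12)
river: ρ → (-12,10,6)
river: ρ → (6,14,-8)
ρ-cycle length = 18 (tail of 0 descent steps not counted)

18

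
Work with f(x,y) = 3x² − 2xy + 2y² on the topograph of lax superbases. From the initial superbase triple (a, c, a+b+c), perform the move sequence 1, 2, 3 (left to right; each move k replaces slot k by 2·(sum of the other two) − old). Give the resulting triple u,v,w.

start (3,2,3) = (f(1,0),f(0,1),f(1,1))
replace slot 1: 2·(2+3) − 3 = 7 → (7,2,3)
replace slot 2: 2·(7+3) − 2 = 18 → (7,18,3)
replace slot 3: 2·(7+18) − 3 = 47 → (7,18,47)

7,18,47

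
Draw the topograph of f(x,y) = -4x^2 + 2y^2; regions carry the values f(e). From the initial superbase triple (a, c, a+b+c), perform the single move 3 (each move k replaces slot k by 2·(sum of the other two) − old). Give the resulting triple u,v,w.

start (-4,2,-2) = (f(1,0),f(0,1),f(1,1))
replace slot 3: 2·((-4)+2) − (-2) = -2 → (-4,2,-2)

-4,2,-2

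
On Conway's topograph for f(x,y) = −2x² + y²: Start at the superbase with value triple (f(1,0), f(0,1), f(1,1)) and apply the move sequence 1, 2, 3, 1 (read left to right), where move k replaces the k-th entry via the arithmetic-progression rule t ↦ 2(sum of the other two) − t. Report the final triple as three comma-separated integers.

start (-2,1,-1) = (f(1,0),f(0,1),f(1,1))
replace slot 1: 2·(1+(-1)) − (-2) = 2 → (2,1,-1)
replace slot 2: 2·(2+(-1)) − 1 = 1 → (2,1,-1)
replace slot 3: 2·(2+1) − (-1) = 7 → (2,1,7)
replace slot 1: 2·(1+7) − 2 = 14 → (14,1,7)

14,1,7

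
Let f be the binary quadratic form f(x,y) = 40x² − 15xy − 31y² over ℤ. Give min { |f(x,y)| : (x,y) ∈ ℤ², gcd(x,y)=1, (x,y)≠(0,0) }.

descent: ρ → (-31,15,40)  [lands on river]
river: ρ → (40,65,-6)
river: ρ → (-6,67,29)
river: ρ → (29,49,-24)
river: ρ → (-24,47,31)
river: ρ → (31,15,-40)
river: ρ → (-40,65,6)
river: ρ → (6,67,-29)
river: ρ → (-29,49,24)
river: ρ → (24,47,-31)
closes: descent 1, river 10
min |a| on river = 6

6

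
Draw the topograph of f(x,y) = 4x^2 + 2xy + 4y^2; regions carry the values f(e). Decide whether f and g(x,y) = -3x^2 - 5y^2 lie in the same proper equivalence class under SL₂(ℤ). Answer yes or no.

D₁ = -60, D₂ = -60
f: reduced (well bottom): (4,2,4) with a≤c, −a<b≤a
g is negative-definite; reduce −g:
−g: reduced (well bottom): (3,0,5) with a≤c, −a<b≤a
flip sign back: reduced form of g is (-3,0,-5)
reduced forms (4, 2, 4) vs (-3, 0, -5) ⇒ inequivalent

no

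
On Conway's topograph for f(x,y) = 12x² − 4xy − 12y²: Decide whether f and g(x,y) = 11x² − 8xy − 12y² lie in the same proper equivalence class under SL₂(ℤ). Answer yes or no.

D₁ = 592, D₂ = 592
river cycle of f (length 6): (-12, 4, 12), (12, 20, -4), (-4, 20, 12), (12, 4, -12), (-12, 20, 4), (4, 20, -12)
river cycle of g (length 6): (-12, 8, 11), (11, 14, -9), (-9, 22, 3), (3, 20, -16), (-16, 12, 7), (7, 16, -12)
cycles differ ⇒ inequivalent

no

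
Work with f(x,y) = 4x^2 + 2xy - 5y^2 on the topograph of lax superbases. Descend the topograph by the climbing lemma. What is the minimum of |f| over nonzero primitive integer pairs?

river: ρ → (-5,8,1)
river: ρ → (1,8,-5)
river: ρ → (-5,2,4)
river: ρ → (4,6,-3)
river: ρ → (-3,6,4)
river: ρ → (4,2,-5)
closes: descent 0, river 6
min |a| on river = 1

1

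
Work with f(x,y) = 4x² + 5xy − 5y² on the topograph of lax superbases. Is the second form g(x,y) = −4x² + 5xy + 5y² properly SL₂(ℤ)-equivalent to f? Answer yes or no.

D₁ = 105, D₂ = 105
river cycle of f (length 6): (-5, 5, 4), (4, 3, -6), (-6, 9, 1), (1, 9, -6), (-6, 3, 4), (4, 5, -5)
river cycle of g (length 6): (5, 5, -4), (-4, 3, 6), (6, 9, -1), (-1, 9, 6), (6, 3, -4), (-4, 5, 5)
cycles differ ⇒ inequivalent

no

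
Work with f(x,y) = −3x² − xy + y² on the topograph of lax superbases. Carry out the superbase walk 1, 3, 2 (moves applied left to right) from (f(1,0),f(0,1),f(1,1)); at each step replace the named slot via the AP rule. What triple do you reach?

start (-3,1,-3) = (f(1,0),f(0,1),f(1,1))
replace slot 1: 2·(1+(-3)) − (-3) = -1 → (-1,1,-3)
replace slot 3: 2·((-1)+1) − (-3) = 3 → (-1,1,3)
replace slot 2: 2·((-1)+3) − 1 = 3 → (-1,3,3)

-1,3,3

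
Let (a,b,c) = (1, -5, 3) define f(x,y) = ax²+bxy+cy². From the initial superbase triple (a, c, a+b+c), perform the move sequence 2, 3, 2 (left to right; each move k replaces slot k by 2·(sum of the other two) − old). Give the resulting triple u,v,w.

start (1,3,-1) = (f(1,0),f(0,1),f(1,1))
replace slot 2: 2·(1+(-1)) − 3 = -3 → (1,-3,-1)
replace slot 3: 2·(1+(-3)) − (-1) = -3 → (1,-3,-3)
replace slot 2: 2·(1+(-3)) − (-3) = -1 → (1,-1,-3)

1,-1,-3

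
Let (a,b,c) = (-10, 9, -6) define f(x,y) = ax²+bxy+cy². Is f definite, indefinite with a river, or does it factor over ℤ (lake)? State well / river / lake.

D = b²−4ac = 9² − 4·(-10)·(-6) = -159
D < 0 ⇒ definite ⇒ every region one sign ⇒ single well

well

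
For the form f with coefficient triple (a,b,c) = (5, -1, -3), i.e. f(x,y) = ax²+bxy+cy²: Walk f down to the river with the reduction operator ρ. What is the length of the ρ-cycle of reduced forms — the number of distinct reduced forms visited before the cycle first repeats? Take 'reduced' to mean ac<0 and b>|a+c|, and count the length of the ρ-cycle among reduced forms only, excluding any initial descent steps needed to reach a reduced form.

D = 61, ⌊√D⌋ = 7
descent: ρ → (-3,7,1)  [lands on river]
river: ρ → (1,7,-3)
river: ρ → (-3,5,3)
river: ρ → (3,7,-1)
river: ρ → (-1,7,3)
river: ρ → (3,5,-3)
ρ-cycle length = 6 (tail of 1 descent step not counted)

6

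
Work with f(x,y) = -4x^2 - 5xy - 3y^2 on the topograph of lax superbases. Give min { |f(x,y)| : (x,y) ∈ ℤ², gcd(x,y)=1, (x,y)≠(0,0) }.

translate: b→-3 (≡5 mod 8), so (4,5,3)→(4,-3,2)
flip: (4,-3,2)→(2,3,4)
translate: b→-1 (≡3 mod 4), so (2,3,4)→(2,-1,3)
reduced (well bottom): (2,-1,3) with a≤c, −a<b≤a
well minimum |f| = |-2| = 2 (negative-definite)

2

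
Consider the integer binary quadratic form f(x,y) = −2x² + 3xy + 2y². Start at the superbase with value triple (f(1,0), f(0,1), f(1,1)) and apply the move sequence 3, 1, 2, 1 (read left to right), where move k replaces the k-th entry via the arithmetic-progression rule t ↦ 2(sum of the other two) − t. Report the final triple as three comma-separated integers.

start (-2,2,3) = (f(1,0),f(0,1),f(1,1))
replace slot 3: 2·((-2)+2) − 3 = -3 → (-2,2,-3)
replace slot 1: 2·(2+(-3)) − (-2) = 0 → (0,2,-3)
replace slot 2: 2·(0+(-3)) − 2 = -8 → (0,-8,-3)
replace slot 1: 2·((-8)+(-3)) − 0 = -22 → (-22,-8,-3)

-22,-8,-3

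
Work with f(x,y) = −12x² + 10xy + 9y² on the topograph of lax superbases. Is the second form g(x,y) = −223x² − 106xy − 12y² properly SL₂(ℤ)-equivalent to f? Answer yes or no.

D₁ = 532, D₂ = 532
river cycle of f (length 16): (9, 8, -13), (-13, 18, 4), (4, 22, -3), (-3, 20, 11), (11, 2, -12), (-12, 22, 1), (1, 22, -12), (-12, 2, 11), (11, 20, -3), (-3, 22, 4), … (6 more)
river cycle of g (length 16): (-12, 10, 9), (9, 8, -13), (-13, 18, 4), (4, 22, -3), (-3, 20, 11), (11, 2, -12), (-12, 22, 1), (1, 22, -12), (-12, 2, 11), (11, 20, -3), … (6 more)
cycles coincide ⇒ equivalent

yes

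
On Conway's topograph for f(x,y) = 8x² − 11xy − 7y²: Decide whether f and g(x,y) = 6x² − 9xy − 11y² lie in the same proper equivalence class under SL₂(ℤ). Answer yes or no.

D₁ = 345, D₂ = 345
river cycle of f (length 10): (-7, 11, 8), (8, 5, -10), (-10, 15, 3), (3, 15, -10), (-10, 5, 8), (8, 11, -7), (-7, 17, 2), (2, 15, -15), (-15, 15, 2), (2, 17, -7)
river cycle of g (length 10): (-11, 9, 6), (6, 15, -5), (-5, 15, 6), (6, 9, -11), (-11, 13, 4), (4, 11, -14), (-14, 17, 1), (1, 17, -14), (-14, 11, 4), (4, 13, -11)
cycles differ ⇒ inequivalent

no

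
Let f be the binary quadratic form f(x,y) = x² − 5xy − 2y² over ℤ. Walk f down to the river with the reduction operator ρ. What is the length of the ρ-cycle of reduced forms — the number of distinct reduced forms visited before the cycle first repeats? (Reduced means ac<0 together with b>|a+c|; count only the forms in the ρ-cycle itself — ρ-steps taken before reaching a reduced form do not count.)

D = 33, ⌊√D⌋ = 5
descent: ρ → (-2,5,1)  [lands on river]
river: ρ → (1,5,-2)
river: ρ → (-2,3,3)
river: ρ → (3,3,-2)
ρ-cycle length = 4 (tail of 1 descent step not counted)

4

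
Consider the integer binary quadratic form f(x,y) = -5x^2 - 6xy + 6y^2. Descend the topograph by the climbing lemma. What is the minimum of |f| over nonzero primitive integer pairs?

descent: ρ → (6,6,-5)  [lands on river]
river: ρ → (-5,4,7)
river: ρ → (7,10,-2)
river: ρ → (-2,10,7)
river: ρ → (7,4,-5)
river: ρ → (-5,6,6)
closes: descent 1, river 6
min |a| on river = 2

2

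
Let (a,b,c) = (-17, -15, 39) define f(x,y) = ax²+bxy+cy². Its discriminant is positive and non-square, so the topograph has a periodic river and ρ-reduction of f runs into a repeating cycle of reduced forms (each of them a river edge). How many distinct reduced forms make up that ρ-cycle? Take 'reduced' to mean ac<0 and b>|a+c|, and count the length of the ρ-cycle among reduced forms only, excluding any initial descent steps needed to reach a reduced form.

D = 2877, ⌊√D⌋ = 53
descent: ρ → (39,15,-17)
descent: ρ → (-17,53,1)  [lands on river]
river: ρ → (1,53,-17)
river: ρ → (-17,49,7)
river: ρ → (7,49,-17)
ρ-cycle length = 4 (tail of 2 descent steps not counted)

4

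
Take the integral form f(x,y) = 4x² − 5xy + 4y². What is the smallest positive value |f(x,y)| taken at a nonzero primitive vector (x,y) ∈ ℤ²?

translate: b→3 (≡-5 mod 8), so (4,-5,4)→(4,3,3)
flip: (4,3,3)→(3,-3,4)
translate: b→3 (≡-3 mod 6), so (3,-3,4)→(3,3,4)
reduced (well bottom): (3,3,4) with a≤c, −a<b≤a
well minimum = a = 3

3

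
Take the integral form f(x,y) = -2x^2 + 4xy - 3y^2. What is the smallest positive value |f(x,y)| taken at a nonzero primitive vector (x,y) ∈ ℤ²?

translate: b→0 (≡-4 mod 4), so (2,-4,3)→(2,0,1)
flip: (2,0,1)→(1,0,2)
reduced (well bottom): (1,0,2) with a≤c, −a<b≤a
well minimum |f| = |-1| = 1 (negative-definite)

1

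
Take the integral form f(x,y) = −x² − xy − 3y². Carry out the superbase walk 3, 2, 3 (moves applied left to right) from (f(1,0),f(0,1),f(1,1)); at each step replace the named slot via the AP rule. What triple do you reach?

start (-1,-3,-5) = (f(1,0),f(0,1),f(1,1))
replace slot 3: 2·((-1)+(-3)) − (-5) = -3 → (-1,-3,-3)
replace slot 2: 2·((-1)+(-3)) − (-3) = -5 → (-1,-5,-3)
replace slot 3: 2·((-1)+(-5)) − (-3) = -9 → (-1,-5,-9)

-1,-5,-9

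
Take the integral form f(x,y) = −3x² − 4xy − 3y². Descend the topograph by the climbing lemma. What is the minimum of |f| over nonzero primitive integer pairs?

translate: b→-2 (≡4 mod 6), so (3,4,3)→(3,-2,2)
flip: (3,-2,2)→(2,2,3)
reduced (well bottom): (2,2,3) with a≤c, −a<b≤a
well minimum |f| = |-2| = 2 (negative-definite)

2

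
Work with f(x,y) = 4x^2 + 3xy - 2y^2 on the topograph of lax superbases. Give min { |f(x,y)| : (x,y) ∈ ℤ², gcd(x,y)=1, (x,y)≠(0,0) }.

river: ρ → (-2,5,2)
river: ρ → (2,3,-4)
river: ρ → (-4,5,1)
river: ρ → (1,5,-4)
river: ρ → (-4,3,2)
river: ρ → (2,5,-2)
river: ρ → (-2,3,4)
river: ρ → (4,5,-1)
river: ρ → (-1,5,4)
river: ρ → (4,3,-2)
closes: descent 0, river 10
min |a| on river = 1

1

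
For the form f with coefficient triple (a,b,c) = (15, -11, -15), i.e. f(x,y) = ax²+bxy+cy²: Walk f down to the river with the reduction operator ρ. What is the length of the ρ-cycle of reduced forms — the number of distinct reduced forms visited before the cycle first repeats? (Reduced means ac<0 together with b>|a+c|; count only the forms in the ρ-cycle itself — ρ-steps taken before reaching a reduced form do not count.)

D = 1021, ⌊√D⌋ = 31
descent: ρ → (-15,11,15)  [lands on river]
river: ρ → (15,19,-11)
river: ρ → (-11,25,9)
river: ρ → (9,29,-5)
river: ρ → (-5,31,3)
river: ρ → (3,29,-15)
river: ρ → (-15,31,1)
river: ρ → (1,31,-15)
river: ρ → (-15,29,3)
river: ρ → (3,31,-5)
river: ρ → (-5,29,9)
river: ρ → (9,25,-11)
river: ρ → (-11,19,15)
river: ρ → (15,11,-15)
river: ρ → (-15,19,11)
river: ρ → (11,25,-9)
river: ρ → (-9,29,5)
river: ρ → (5,31,-3)
river: ρ → (-3,29,15)
river: ρ → (15,31,-1)
river: ρ → (-1,31,15)
river: ρ → (15,29,-3)
river: ρ → (-3,31,5)
river: ρ → (5,29,-9)
river: ρ → (-9,25,11)
river: ρ → (11,19,-15)
ρ-cycle length = 26 (tail of 1 descent step not counted)

26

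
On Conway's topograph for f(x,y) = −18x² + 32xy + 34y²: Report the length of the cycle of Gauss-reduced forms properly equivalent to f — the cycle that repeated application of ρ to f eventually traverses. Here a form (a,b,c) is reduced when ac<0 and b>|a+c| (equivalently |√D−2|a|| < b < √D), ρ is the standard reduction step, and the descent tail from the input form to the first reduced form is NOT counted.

D = 3472, ⌊√D⌋ = 58
river: ρ → (34,36,-16)
river: ρ → (-16,28,42)
river: ρ → (42,56,-2)
river: ρ → (-2,56,42)
river: ρ → (42,28,-16)
river: ρ → (-16,36,34)
river: ρ → (34,32,-18)
river: ρ → (-18,40,26)
river: ρ → (26,12,-32)
river: ρ → (-32,52,6)
river: ρ → (6,56,-14)
river: ρ → (-14,56,6)
river: ρ → (6,52,-32)
river: ρ → (-32,12,26)
river: ρ → (26,40,-18)
river: ρ → (-18,32,34)
ρ-cycle length = 16 (tail of 0 descent steps not counted)

16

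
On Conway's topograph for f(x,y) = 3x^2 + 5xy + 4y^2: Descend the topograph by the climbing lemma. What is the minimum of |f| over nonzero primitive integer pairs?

translate: b→-1 (≡5 mod 6), so (3,5,4)→(3,-1,2)
flip: (3,-1,2)→(2,1,3)
reduced (well bottom): (2,1,3) with a≤c, −a<b≤a
well minimum = a = 2

2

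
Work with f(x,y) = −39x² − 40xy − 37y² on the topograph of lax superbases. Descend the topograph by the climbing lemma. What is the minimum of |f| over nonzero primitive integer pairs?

translate: b→-38 (≡40 mod 78), so (39,40,37)→(39,-38,36)
flip: (39,-38,36)→(36,38,39)
translate: b→-34 (≡38 mod 72), so (36,38,39)→(36,-34,37)
reduced (well bottom): (36,-34,37) with a≤c, −a<b≤a
well minimum |f| = |-36| = 36 (negative-definite)

36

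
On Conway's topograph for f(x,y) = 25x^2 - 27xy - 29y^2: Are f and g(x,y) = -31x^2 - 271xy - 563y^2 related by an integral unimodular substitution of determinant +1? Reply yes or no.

D₁ = 3629, D₂ = 3629
river cycle of f (length 18): (-29, 27, 25), (25, 23, -31), (-31, 39, 17), (17, 29, -41), (-41, 53, 5), (5, 57, -19), (-19, 57, 5), (5, 53, -41), (-41, 29, 17), (17, 39, -31), … (8 more)
river cycle of g (length 18): (-31, 39, 17), (17, 29, -41), (-41, 53, 5), (5, 57, -19), (-19, 57, 5), (5, 53, -41), (-41, 29, 17), (17, 39, -31), (-31, 23, 25), (25, 27, -29), … (8 more)
cycles coincide ⇒ equivalent

yes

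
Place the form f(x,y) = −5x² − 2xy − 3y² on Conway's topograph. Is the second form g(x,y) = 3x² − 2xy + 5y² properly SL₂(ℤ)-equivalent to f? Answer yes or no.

D₁ = -56, D₂ = -56
f is negative-definite; reduce −f:
−f: flip: (5,2,3)→(3,-2,5)
−f: reduced (well bottom): (3,-2,5) with a≤c, −a<b≤a
flip sign back: reduced form of f is (-3,2,-5)
g: reduced (well bottom): (3,-2,5) with a≤c, −a<b≤a
reduced forms (-3, 2, -5) vs (3, -2, 5) ⇒ inequivalent

no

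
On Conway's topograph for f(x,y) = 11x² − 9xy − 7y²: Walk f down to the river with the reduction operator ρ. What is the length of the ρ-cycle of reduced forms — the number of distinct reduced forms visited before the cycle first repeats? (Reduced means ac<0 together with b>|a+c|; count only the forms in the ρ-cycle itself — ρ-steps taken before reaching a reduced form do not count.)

D = 389, ⌊√D⌋ = 19
descent: ρ → (-7,9,11)  [lands on river]
river: ρ → (11,13,-5)
river: ρ → (-5,17,5)
river: ρ → (5,13,-11)
river: ρ → (-11,9,7)
river: ρ → (7,19,-1)
river: ρ → (-1,19,7)
river: ρ → (7,9,-11)
river: ρ → (-11,13,5)
river: ρ → (5,17,-5)
river: ρ → (-5,13,11)
river: ρ → (11,9,-7)
river: ρ → (-7,19,1)
river: ρ → (1,19,-7)
ρ-cycle length = 14 (tail of 1 descent step not counted)

14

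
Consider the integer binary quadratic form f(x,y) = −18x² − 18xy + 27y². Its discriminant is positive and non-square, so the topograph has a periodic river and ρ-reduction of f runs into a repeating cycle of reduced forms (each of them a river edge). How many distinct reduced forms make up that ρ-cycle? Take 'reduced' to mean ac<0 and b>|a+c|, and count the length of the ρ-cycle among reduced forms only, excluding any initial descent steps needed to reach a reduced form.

D = 2268, ⌊√D⌋ = 47
descent: ρ → (27,18,-18)  [lands on river]
river: ρ → (-18,18,27)
river: ρ → (27,36,-9)
river: ρ → (-9,36,27)
ρ-cycle length = 4 (tail of 1 descent step not counted)

4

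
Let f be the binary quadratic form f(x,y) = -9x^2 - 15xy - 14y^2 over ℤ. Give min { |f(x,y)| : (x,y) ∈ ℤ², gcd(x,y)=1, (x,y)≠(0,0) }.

translate: b→-3 (≡15 mod 18), so (9,15,14)→(9,-3,8)
flip: (9,-3,8)→(8,3,9)
reduced (well bottom): (8,3,9) with a≤c, −a<b≤a
well minimum |f| = |-8| = 8 (negative-definite)

8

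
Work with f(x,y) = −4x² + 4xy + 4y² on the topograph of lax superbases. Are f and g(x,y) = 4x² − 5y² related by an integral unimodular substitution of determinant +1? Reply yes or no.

D₁ = 80, D₂ = 80
river cycle of f (length 2): (4, 4, -4), (-4, 4, 4)
river cycle of g (length 2): (4, 8, -1), (-1, 8, 4)
cycles differ ⇒ inequivalent

no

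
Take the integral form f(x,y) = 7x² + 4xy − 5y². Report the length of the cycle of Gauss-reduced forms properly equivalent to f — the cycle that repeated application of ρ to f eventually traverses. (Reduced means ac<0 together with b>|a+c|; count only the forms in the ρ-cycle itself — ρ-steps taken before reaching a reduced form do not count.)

D = 156, ⌊√D⌋ = 12
river: ρ → (-5,6,6)
river: ρ → (6,6,-5)
river: ρ → (-5,4,7)
river: ρ → (7,10,-2)
river: ρ → (-2,10,7)
river: ρ → (7,4,-5)
ρ-cycle length = 6 (tail of 0 descent steps not counted)

6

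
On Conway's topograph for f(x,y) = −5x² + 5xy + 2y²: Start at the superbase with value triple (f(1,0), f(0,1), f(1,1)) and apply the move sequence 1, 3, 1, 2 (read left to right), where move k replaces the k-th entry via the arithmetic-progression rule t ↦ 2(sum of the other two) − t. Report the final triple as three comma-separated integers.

start (-5,2,2) = (f(1,0),f(0,1),f(1,1))
replace slot 1: 2·(2+2) − (-5) = 13 → (13,2,2)
replace slot 3: 2·(13+2) − 2 = 28 → (13,2,28)
replace slot 1: 2·(2+28) − 13 = 47 → (47,2,28)
replace slot 2: 2·(47+28) − 2 = 148 → (47,148,28)

47,148,28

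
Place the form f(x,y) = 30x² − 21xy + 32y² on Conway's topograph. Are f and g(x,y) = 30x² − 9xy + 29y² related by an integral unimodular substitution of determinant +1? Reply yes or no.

D₁ = -3399, D₂ = -3399
f: reduced (well bottom): (30,-21,32) with a≤c, −a<b≤a
g: flip: (30,-9,29)→(29,9,30)
g: reduced (well bottom): (29,9,30) with a≤c, −a<b≤a
reduced forms (30, -21, 32) vs (29, 9, 30) ⇒ inequivalent

no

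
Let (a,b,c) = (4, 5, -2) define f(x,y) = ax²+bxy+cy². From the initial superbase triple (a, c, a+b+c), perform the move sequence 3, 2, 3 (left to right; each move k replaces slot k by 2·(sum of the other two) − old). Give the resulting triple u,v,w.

start (4,-2,7) = (f(1,0),f(0,1),f(1,1))
replace slot 3: 2·(4+(-2)) − 7 = -3 → (4,-2,-3)
replace slot 2: 2·(4+(-3)) − (-2) = 4 → (4,4,-3)
replace slot 3: 2·(4+4) − (-3) = 19 → (4,4,19)

4,4,19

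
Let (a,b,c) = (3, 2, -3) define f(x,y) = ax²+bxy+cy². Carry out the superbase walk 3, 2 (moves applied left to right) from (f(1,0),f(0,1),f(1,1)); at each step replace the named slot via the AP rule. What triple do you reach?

start (3,-3,2) = (f(1,0),f(0,1),f(1,1))
replace slot 3: 2·(3+(-3)) − 2 = -2 → (3,-3,-2)
replace slot 2: 2·(3+(-2)) − (-3) = 5 → (3,5,-2)

3,5,-2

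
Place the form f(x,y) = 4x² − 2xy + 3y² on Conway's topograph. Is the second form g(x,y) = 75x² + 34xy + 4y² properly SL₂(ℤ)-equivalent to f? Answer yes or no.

D₁ = -44, D₂ = -44
f: flip: (4,-2,3)→(3,2,4)
f: reduced (well bottom): (3,2,4) with a≤c, −a<b≤a
g: flip: (75,34,4)→(4,-34,75)
g: translate: b→-2 (≡-34 mod 8), so (4,-34,75)→(4,-2,3)
g: flip: (4,-2,3)→(3,2,4)
g: reduced (well bottom): (3,2,4) with a≤c, −a<b≤a
reduced forms (3, 2, 4) vs (3, 2, 4) ⇒ equivalent

yes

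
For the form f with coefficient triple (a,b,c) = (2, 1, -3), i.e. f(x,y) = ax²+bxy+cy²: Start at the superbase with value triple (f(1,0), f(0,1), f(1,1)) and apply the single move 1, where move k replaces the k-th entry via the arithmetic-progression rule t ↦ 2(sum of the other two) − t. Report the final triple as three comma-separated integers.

start (2,-3,0) = (f(1,0),f(0,1),f(1,1))
replace slot 1: 2·((-3)+0) − 2 = -8 → (-8,-3,0)

-8,-3,0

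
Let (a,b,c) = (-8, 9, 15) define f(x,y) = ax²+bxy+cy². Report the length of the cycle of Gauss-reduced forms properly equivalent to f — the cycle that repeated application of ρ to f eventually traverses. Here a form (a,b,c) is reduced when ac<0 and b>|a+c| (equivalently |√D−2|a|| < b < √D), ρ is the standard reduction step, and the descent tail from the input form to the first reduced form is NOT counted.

D = 561, ⌊√D⌋ = 23
river: ρ → (15,21,-2)
river: ρ → (-2,23,4)
river: ρ → (4,17,-17)
river: ρ → (-17,17,4)
river: ρ → (4,23,-2)
river: ρ → (-2,21,15)
river: ρ → (15,9,-8)
river: ρ → (-8,23,1)
river: ρ → (1,23,-8)
river: ρ → (-8,9,15)
ρ-cycle length = 10 (tail of 0 descent steps not counted)

10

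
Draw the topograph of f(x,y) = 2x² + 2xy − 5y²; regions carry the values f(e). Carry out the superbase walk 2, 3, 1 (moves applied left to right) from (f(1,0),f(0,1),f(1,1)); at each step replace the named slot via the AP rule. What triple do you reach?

start (2,-5,-1) = (f(1,0),f(0,1),f(1,1))
replace slot 2: 2·(2+(-1)) − (-5) = 7 → (2,7,-1)
replace slot 3: 2·(2+7) − (-1) = 19 → (2,7,19)
replace slot 1: 2·(7+19) − 2 = 50 → (50,7,19)

50,7,19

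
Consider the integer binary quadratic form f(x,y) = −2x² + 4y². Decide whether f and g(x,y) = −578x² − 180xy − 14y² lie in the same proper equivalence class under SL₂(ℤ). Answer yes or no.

D₁ = 32, D₂ = 32
river cycle of f (length 2): (-2, 4, 2), (2, 4, -2)
river cycle of g (length 2): (-2, 4, 2), (2, 4, -2)
cycles coincide ⇒ equivalent

yes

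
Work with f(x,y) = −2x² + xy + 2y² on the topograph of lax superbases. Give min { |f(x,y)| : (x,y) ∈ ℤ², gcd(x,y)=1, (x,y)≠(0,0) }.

river: ρ → (2,3,-1)
river: ρ → (-1,3,2)
river: ρ → (2,1,-2)
river: ρ → (-2,3,1)
river: ρ → (1,3,-2)
river: ρ → (-2,1,2)
closes: descent 0, river 6
min |a| on river = 1

1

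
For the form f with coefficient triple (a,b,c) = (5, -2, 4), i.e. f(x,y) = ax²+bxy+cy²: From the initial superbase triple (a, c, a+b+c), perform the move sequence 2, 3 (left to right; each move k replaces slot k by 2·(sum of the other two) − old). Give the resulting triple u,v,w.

start (5,4,7) = (f(1,0),f(0,1),f(1,1))
replace slot 2: 2·(5+7) − 4 = 20 → (5,20,7)
replace slot 3: 2·(5+20) − 7 = 43 → (5,20,43)

5,20,43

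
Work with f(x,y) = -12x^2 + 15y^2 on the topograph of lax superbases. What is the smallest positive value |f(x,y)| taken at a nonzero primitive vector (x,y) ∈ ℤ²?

descent: ρ → (15,0,-12)
descent: ρ → (-12,24,3)  [lands on river]
river: ρ → (3,24,-12)
closes: descent 2, river 2
min |a| on river = 3

3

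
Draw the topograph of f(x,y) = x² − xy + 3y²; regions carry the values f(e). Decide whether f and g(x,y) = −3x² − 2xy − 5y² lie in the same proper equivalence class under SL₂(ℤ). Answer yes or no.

D₁ = -11, D₂ = -56
discriminants differ ⇒ not SL₂(ℤ)-equivalent

no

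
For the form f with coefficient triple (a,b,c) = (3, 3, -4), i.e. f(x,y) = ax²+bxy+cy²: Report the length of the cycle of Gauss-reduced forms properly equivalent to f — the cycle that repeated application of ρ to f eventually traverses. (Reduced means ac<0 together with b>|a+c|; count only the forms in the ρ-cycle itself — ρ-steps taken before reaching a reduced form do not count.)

D = 57, ⌊√D⌋ = 7
river: ρ → (-4,5,2)
river: ρ → (2,7,-1)
river: ρ → (-1,7,2)
river: ρ → (2,5,-4)
river: ρ → (-4,3,3)
river: ρ → (3,3,-4)
ρ-cycle length = 6 (tail of 0 descent steps not counted)

6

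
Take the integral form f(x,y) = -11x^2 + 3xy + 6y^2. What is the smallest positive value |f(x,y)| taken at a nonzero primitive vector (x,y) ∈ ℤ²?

descent: ρ → (6,9,-8)  [lands on river]
river: ρ → (-8,7,7)
river: ρ → (7,7,-8)
river: ρ → (-8,9,6)
river: ρ → (6,15,-2)
river: ρ → (-2,13,13)
river: ρ → (13,13,-2)
river: ρ → (-2,15,6)
closes: descent 1, river 8
min |a| on river = 2

2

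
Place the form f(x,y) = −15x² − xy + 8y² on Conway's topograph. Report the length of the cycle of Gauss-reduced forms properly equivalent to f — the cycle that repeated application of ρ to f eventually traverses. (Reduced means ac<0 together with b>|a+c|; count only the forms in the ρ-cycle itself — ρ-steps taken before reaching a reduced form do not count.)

D = 481, ⌊√D⌋ = 21
descent: ρ → (8,17,-6)  [lands on river]
river: ρ → (-6,19,5)
river: ρ → (5,21,-2)
river: ρ → (-2,19,15)
river: ρ → (15,11,-6)
river: ρ → (-6,13,13)
river: ρ → (13,13,-6)
river: ρ → (-6,11,15)
river: ρ → (15,19,-2)
river: ρ → (-2,21,5)
river: ρ → (5,19,-6)
river: ρ → (-6,17,8)
river: ρ → (8,15,-8)
river: ρ → (-8,17,6)
river: ρ → (6,19,-5)
river: ρ → (-5,21,2)
river: ρ → (2,19,-15)
river: ρ → (-15,11,6)
river: ρ → (6,13,-13)
river: ρ → (-13,13,6)
river: ρ → (6,11,-15)
river: ρ → (-15,19,2)
river: ρ → (2,21,-5)
river: ρ → (-5,19,6)
river: ρ → (6,17,-8)
river: ρ → (-8,15,8)
ρ-cycle length = 26 (tail of 1 descent step not counted)

26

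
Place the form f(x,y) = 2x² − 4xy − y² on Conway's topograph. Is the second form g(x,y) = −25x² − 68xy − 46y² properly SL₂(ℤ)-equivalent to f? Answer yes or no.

D₁ = 24, D₂ = 24
river cycle of f (length 2): (-1, 4, 2), (2, 4, -1)
river cycle of g (length 2): (2, 4, -1), (-1, 4, 2)
cycles coincide ⇒ equivalent

yes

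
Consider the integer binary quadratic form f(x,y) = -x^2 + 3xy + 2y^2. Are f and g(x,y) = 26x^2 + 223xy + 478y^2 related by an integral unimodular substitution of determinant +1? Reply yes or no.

D₁ = 17, D₂ = 17
river cycle of f (length 6): (2, 1, -2), (-2, 3, 1), (1, 3, -2), (-2, 1, 2), (2, 3, -1), (-1, 3, 2)
river cycle of g (length 6): (2, 1, -2), (-2, 3, 1), (1, 3, -2), (-2, 1, 2), (2, 3, -1), (-1, 3, 2)
cycles coincide ⇒ equivalent

yes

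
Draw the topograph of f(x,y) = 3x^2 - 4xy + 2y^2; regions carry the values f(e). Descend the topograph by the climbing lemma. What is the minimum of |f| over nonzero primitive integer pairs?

translate: b→2 (≡-4 mod 6), so (3,-4,2)→(3,2,1)
flip: (3,2,1)→(1,-2,3)
translate: b→0 (≡-2 mod 2), so (1,-2,3)→(1,0,2)
reduced (well bottom): (1,0,2) with a≤c, −a<b≤a
well minimum = a = 1

1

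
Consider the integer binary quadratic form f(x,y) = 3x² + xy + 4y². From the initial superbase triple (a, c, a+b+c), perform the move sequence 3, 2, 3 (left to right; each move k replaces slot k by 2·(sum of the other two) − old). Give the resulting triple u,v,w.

start (3,4,8) = (f(1,0),f(0,1),f(1,1))
replace slot 3: 2·(3+4) − 8 = 6 → (3,4,6)
replace slot 2: 2·(3+6) − 4 = 14 → (3,14,6)
replace slot 3: 2·(3+14) − 6 = 28 → (3,14,28)

3,14,28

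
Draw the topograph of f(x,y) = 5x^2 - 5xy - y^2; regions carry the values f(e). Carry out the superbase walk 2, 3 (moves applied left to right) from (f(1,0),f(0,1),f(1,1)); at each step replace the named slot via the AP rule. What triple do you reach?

start (5,-1,-1) = (f(1,0),f(0,1),f(1,1))
replace slot 2: 2·(5+(-1)) − (-1) = 9 → (5,9,-1)
replace slot 3: 2·(5+9) − (-1) = 29 → (5,9,29)

5,9,29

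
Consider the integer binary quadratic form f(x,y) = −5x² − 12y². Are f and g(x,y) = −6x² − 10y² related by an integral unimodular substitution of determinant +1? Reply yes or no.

D₁ = -240, D₂ = -240
f is negative-definite; reduce −f:
−f: reduced (well bottom): (5,0,12) with a≤c, −a<b≤a
flip sign back: reduced form of f is (-5,0,-12)
g is negative-definite; reduce −g:
−g: reduced (well bottom): (6,0,10) with a≤c, −a<b≤a
flip sign back: reduced form of g is (-6,0,-10)
reduced forms (-5, 0, -12) vs (-6, 0, -10) ⇒ inequivalent

no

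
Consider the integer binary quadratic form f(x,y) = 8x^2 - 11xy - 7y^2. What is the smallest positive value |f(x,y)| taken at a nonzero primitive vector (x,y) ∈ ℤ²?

descent: ρ → (-7,11,8)  [lands on river]
river: ρ → (8,5,-10)
river: ρ → (-10,15,3)
river: ρ → (3,15,-10)
river: ρ → (-10,5,8)
river: ρ → (8,11,-7)
river: ρ → (-7,17,2)
river: ρ → (2,15,-15)
river: ρ → (-15,15,2)
river: ρ → (2,17,-7)
closes: descent 1, river 10
min |a| on river = 2

2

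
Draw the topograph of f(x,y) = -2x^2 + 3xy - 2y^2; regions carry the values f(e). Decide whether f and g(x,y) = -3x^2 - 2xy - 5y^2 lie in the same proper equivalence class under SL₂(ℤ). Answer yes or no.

D₁ = -7, D₂ = -56
discriminants differ ⇒ not SL₂(ℤ)-equivalent

no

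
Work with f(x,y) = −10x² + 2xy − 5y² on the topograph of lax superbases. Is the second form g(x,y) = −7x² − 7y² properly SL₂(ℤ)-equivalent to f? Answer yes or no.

D₁ = -196, D₂ = -196
f is negative-definite; reduce −f:
−f: flip: (10,-2,5)→(5,2,10)
−f: reduced (well bottom): (5,2,10) with a≤c, −a<b≤a
flip sign back: reduced form of f is (-5,-2,-10)
g is negative-definite; reduce −g:
−g: reduced (well bottom): (7,0,7) with a≤c, −a<b≤a
flip sign back: reduced form of g is (-7,0,-7)
reduced forms (-5, -2, -10) vs (-7, 0, -7) ⇒ inequivalent

no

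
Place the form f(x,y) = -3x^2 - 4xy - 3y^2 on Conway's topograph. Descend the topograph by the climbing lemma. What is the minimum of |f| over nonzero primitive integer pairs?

translate: b→-2 (≡4 mod 6), so (3,4,3)→(3,-2,2)
flip: (3,-2,2)→(2,2,3)
reduced (well bottom): (2,2,3) with a≤c, −a<b≤a
well minimum |f| = |-2| = 2 (negative-definite)

2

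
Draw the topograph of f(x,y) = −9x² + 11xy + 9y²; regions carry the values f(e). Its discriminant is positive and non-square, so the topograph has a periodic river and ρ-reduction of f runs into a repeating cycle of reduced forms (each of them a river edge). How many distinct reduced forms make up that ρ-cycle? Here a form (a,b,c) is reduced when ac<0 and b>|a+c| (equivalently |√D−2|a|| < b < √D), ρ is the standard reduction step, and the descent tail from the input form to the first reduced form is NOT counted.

D = 445, ⌊√D⌋ = 21
river: ρ → (9,7,-11)
river: ρ → (-11,15,5)
river: ρ → (5,15,-11)
river: ρ → (-11,7,9)
river: ρ → (9,11,-9)
river: ρ → (-9,7,11)
river: ρ → (11,15,-5)
river: ρ → (-5,15,11)
river: ρ → (11,7,-9)
river: ρ → (-9,11,9)
ρ-cycle length = 10 (tail of 0 descent steps not counted)

10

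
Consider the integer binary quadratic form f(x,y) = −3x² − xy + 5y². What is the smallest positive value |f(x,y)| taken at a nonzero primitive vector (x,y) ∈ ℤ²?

descent: ρ → (5,1,-3)
descent: ρ → (-3,5,3)  [lands on river]
river: ρ → (3,7,-1)
river: ρ → (-1,7,3)
river: ρ → (3,5,-3)
river: ρ → (-3,7,1)
river: ρ → (1,7,-3)
closes: descent 2, river 6
min |a| on river = 1

1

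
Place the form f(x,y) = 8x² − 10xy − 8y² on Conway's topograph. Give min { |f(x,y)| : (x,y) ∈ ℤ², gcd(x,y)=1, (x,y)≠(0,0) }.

descent: ρ → (-8,10,8)  [lands on river]
river: ρ → (8,6,-10)
river: ρ → (-10,14,4)
river: ρ → (4,18,-2)
river: ρ → (-2,18,4)
river: ρ → (4,14,-10)
river: ρ → (-10,6,8)
river: ρ → (8,10,-8)
river: ρ → (-8,6,10)
river: ρ → (10,14,-4)
river: ρ → (-4,18,2)
river: ρ → (2,18,-4)
river: ρ → (-4,14,10)
river: ρ → (10,6,-8)
closes: descent 1, river 14
min |a| on river = 2

2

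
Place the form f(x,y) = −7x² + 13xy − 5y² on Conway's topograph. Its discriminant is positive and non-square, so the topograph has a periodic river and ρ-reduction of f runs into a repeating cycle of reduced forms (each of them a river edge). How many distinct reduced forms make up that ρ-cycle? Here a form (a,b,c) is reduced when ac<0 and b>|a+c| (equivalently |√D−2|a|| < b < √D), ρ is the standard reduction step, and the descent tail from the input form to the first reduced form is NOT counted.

D = 29, ⌊√D⌋ = 5
descent: ρ → (-5,-3,1)
descent: ρ → (1,5,-1)  [lands on river]
river: ρ → (-1,5,1)
ρ-cycle length = 2 (tail of 2 descent steps not counted)

2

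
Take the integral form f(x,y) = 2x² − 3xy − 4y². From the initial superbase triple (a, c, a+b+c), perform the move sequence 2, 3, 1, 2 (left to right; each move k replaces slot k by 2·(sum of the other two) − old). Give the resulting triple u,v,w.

start (2,-4,-5) = (f(1,0),f(0,1),f(1,1))
replace slot 2: 2·(2+(-5)) − (-4) = -2 → (2,-2,-5)
replace slot 3: 2·(2+(-2)) − (-5) = 5 → (2,-2,5)
replace slot 1: 2·((-2)+5) − 2 = 4 → (4,-2,5)
replace slot 2: 2·(4+5) − (-2) = 20 → (4,20,5)

4,20,5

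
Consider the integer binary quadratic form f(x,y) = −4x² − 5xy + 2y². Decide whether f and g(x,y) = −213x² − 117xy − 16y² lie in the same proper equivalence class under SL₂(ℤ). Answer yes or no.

D₁ = 57, D₂ = 57
river cycle of f (length 6): (2, 5, -4), (-4, 3, 3), (3, 3, -4), (-4, 5, 2), (2, 7, -1), (-1, 7, 2)
river cycle of g (length 6): (-1, 7, 2), (2, 5, -4), (-4, 3, 3), (3, 3, -4), (-4, 5, 2), (2, 7, -1)
cycles coincide ⇒ equivalent

yes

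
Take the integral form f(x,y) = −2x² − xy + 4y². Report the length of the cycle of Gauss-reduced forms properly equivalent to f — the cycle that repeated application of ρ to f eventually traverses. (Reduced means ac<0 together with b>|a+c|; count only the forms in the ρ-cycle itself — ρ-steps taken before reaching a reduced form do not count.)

D = 33, ⌊√D⌋ = 5
descent: ρ → (4,1,-2)
descent: ρ → (-2,3,3)  [lands on river]
river: ρ → (3,3,-2)
river: ρ → (-2,5,1)
river: ρ → (1,5,-2)
ρ-cycle length = 4 (tail of 2 descent steps not counted)

4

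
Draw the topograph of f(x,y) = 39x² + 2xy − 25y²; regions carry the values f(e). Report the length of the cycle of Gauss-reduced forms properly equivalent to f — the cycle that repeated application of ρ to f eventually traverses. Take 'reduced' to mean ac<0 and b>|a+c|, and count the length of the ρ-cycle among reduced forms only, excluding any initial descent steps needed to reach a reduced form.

D = 3904, ⌊√D⌋ = 62
descent: ρ → (-25,48,16)  [lands on river]
river: ρ → (16,48,-25)
river: ρ → (-25,52,12)
river: ρ → (12,44,-41)
river: ρ → (-41,38,15)
river: ρ → (15,52,-20)
river: ρ → (-20,28,39)
river: ρ → (39,50,-9)
river: ρ → (-9,58,15)
river: ρ → (15,62,-1)
river: ρ → (-1,62,15)
river: ρ → (15,58,-9)
river: ρ → (-9,50,39)
river: ρ → (39,28,-20)
river: ρ → (-20,52,15)
river: ρ → (15,38,-41)
river: ρ → (-41,44,12)
river: ρ → (12,52,-25)
ρ-cycle length = 18 (tail of 1 descent step not counted)

18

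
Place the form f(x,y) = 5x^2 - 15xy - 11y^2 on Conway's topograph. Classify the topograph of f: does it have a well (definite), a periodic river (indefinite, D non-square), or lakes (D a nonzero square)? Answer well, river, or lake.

D = b²−4ac = (-15)² − 4·5·(-11) = 445
D > 0 non-square ⇒ indefinite ⇒ periodic river

river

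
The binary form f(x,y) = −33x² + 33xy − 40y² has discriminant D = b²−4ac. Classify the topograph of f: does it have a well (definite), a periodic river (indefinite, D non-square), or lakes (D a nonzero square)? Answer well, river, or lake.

D = b²−4ac = 33² − 4·(-33)·(-40) = -4191
D < 0 ⇒ definite ⇒ every region one sign ⇒ single well

well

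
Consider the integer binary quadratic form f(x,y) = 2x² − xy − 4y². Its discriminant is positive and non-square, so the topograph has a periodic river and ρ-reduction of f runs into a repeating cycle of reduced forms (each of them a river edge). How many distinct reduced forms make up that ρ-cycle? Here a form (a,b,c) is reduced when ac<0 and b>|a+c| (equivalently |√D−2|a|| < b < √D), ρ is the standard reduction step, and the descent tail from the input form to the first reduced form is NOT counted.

D = 33, ⌊√D⌋ = 5
descent: ρ → (-4,1,2)
descent: ρ → (2,3,-3)  [lands on river]
river: ρ → (-3,3,2)
river: ρ → (2,5,-1)
river: ρ → (-1,5,2)
ρ-cycle length = 4 (tail of 2 descent steps not counted)

4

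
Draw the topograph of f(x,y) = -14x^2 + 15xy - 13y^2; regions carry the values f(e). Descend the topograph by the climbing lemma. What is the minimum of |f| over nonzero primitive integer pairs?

translate: b→13 (≡-15 mod 28), so (14,-15,13)→(14,13,12)
flip: (14,13,12)→(12,-13,14)
translate: b→11 (≡-13 mod 24), so (12,-13,14)→(12,11,13)
reduced (well bottom): (12,11,13) with a≤c, −a<b≤a
well minimum |f| = |-12| = 12 (negative-definite)

12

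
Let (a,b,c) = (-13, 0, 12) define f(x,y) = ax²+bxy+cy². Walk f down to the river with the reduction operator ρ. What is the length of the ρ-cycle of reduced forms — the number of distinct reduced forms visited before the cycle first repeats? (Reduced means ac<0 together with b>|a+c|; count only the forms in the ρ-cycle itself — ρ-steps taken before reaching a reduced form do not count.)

D = 624, ⌊√D⌋ = 24
descent: ρ → (12,24,-1)  [lands on river]
river: ρ → (-1,24,12)
ρ-cycle length = 2 (tail of 1 descent step not counted)

2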